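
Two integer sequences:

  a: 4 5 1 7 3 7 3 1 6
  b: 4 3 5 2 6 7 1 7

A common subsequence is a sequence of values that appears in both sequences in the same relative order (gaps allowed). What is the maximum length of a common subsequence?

4

Taking 4 [1,1]; then 5 [2,3]; then 1 [3,7]; then 7 [6,8] gives a common subsequence of length 4. Since dp[9][8] = 4, nothing longer is possible.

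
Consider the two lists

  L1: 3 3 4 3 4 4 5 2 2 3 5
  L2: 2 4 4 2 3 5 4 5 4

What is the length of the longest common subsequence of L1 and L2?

Let dp[i][j] be the LCS length of the first i values of L1 and the first j values of L2. dp[i][j] = dp[i-1][j-1]+1 when the i-th and j-th values match, else max(dp[i-1][j], dp[i][j-1]).
    ·  2  4  4  2  3  5  4  5  4
 ·  0  0  0  0  0  0  0  0  0  0
 3  0  0  0  0  0  1  1  1  1  1
 3  0  0  0  0  0  1  1  1  1  1
 4  0  0  1  1  1  1  1  2  2  2
 3  0  0  1  1  1  2  2  2  2  2
 4  0  0  1  2  2  2  2  3  3  3
 4  0  0  1  2  2  2  2  3  3  4
 5  0  0  1  2  2  2  3  3  4  4
 2  0  1  1  2  3  3  3  3  4  4
 2  0  1  1  2  3  3  3  3  4  4
 3  0  1  1  2  3  4  4  4  4  4
 5  0  1  1  2  3  4  5  5  5  5
dp[11][9] = 5. One LCS (by backtracking along matches): 4, 4, 2, 3, 5.

5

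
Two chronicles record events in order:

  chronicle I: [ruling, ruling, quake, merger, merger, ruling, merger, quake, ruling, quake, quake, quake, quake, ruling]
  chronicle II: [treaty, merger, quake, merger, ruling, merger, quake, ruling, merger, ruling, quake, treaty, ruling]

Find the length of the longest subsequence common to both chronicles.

Pick quake at chronicle I[3]=chronicle II[3]; then merger at chronicle I[4]=chronicle II[4]; then merger at chronicle I[5]=chronicle II[6]; then ruling at chronicle I[6]=chronicle II[8]; then merger at chronicle I[7]=chronicle II[9]; then ruling at chronicle I[9]=chronicle II[10]; then quake at chronicle I[10]=chronicle II[11]; then ruling at chronicle I[14]=chronicle II[13]; all 8 events appear in both, in order. dp[14][13] = 8 confirms this is the maximum.

8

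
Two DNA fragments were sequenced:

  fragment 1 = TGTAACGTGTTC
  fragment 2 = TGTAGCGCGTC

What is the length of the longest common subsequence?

Taking T at fragment 1[1]=fragment 2[1], then G at fragment 1[2]=fragment 2[2], then T at fragment 1[3]=fragment 2[3], then A at fragment 1[4]=fragment 2[4], then C at fragment 1[6]=fragment 2[6], then G at fragment 1[7]=fragment 2[7], then G at fragment 1[9]=fragment 2[9], then T at fragment 1[11]=fragment 2[10], then C at fragment 1[12]=fragment 2[11] gives a common subsequence of length 9. The LCS DP gives dp[12][11] = 9, so this is optimal.

9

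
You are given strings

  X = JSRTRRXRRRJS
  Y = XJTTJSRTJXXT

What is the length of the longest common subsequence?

Let dp[i][j] be the LCS length of the first i characters of X and the first j characters of Y. dp[i][j] = dp[i-1][j-1]+1 when the i-th and j-th characters match, else max(dp[i-1][j], dp[i][j-1]).
    ·  X  J  T  T  J  S  R  T  J  X  X  T
 ·  0  0  0  0  0  0  0  0  0  0  0  0  0
 J  0  0  1  1  1  1  1  1  1  1  1  1  1
 S  0  0  1  1  1  1  2  2  2  2  2  2  2
 R  0  0  1  1  1  1  2  3  3  3  3  3  3
 T  0  0  1  2  2  2  2  3  4  4  4  4  4
 R  0  0  1  2  2  2  2  3  4  4  4  4  4
 R  0  0  1  2  2  2  2  3  4  4  4  4  4
 X  0  1  1  2  2  2  2  3  4  4  5  5  5
 R  0  1  1  2  2  2  2  3  4  4  5  5  5
 R  0  1  1  2  2  2  2  3  4  4  5  5  5
 R  0  1  1  2  2  2  2  3  4  4  5  5  5
 J  0  1  2  2  2  3  3  3  4  5  5  5  5
 S  0  1  2  2  2  3  4  4  4  5  5  5  5
dp[12][12] = 5. One LCS (by backtracking along matches): JSRTX.

5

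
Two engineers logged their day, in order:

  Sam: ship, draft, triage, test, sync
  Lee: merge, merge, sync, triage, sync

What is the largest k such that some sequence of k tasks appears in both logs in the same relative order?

Pick triage [3,4], then sync [5,5]; all 2 tasks appear in both, in order. dp[5][5] = 2 confirms this is the maximum.

2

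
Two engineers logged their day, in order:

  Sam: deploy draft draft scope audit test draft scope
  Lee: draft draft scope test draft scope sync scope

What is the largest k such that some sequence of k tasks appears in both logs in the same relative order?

One common subsequence of length 6: draft at Sam[2]=Lee[1], then draft at Sam[3]=Lee[2], then scope at Sam[4]=Lee[3], then test at Sam[6]=Lee[4], then draft at Sam[7]=Lee[5], then scope at Sam[8]=Lee[8]. dp[8][8] = 6 confirms this is the maximum.

6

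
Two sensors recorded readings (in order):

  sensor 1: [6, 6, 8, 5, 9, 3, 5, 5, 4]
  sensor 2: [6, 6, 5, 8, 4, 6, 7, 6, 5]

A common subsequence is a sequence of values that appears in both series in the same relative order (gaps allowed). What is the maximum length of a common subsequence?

One common subsequence of length 4: 6 (sensor 1 #1, sensor 2 #1) → 6 (sensor 1 #2, sensor 2 #2) → 8 (sensor 1 #3, sensor 2 #4) → 5 (sensor 1 #8, sensor 2 #9). dp[9][9] = 4 confirms this is the maximum.

4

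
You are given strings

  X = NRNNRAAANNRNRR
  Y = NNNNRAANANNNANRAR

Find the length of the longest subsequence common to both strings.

12

One common subsequence of length 12: N [1,2] → N [3,3] → N [4,4] → R [5,5] → A [6,6] → A [7,7] → A [8,9] → N [9,11] → N [10,12] → N [12,14] → R [13,15] → R [14,17]. dp[14][17] = 12 confirms this is the maximum.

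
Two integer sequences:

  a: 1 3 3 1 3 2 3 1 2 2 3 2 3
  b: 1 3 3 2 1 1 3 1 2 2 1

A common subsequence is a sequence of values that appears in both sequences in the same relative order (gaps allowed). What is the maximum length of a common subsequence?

Let dp[i][j] be the LCS length of the first i values of a and the first j values of b. dp[i][j] = dp[i-1][j-1]+1 when the i-th and j-th values match, else max(dp[i-1][j], dp[i][j-1]).
    ·  1  3  3  2  1  1  3  1  2  2  1
 ·  0  0  0  0  0  0  0  0  0  0  0  0
 1  0  1  1  1  1  1  1  1  1  1  1  1
 3  0  1  2  2  2  2  2  2  2  2  2  2
 3  0  1  2  3  3  3  3  3  3  3  3  3
 1  0  1  2  3  3  4  4  4  4  4  4  4
 3  0  1  2  3  3  4  4  5  5  5  5  5
 2  0  1  2  3  4  4  4  5  5  6  6  6
 3  0  1  2  3  4  4  4  5  5  6  6  6
 1  0  1  2  3  4  5  5  5  6  6  6  7
 2  0  1  2  3  4  5  5  5  6  7  7  7
 2  0  1  2  3  4  5  5  5  6  7  8  8
 3  0  1  2  3  4  5  5  6  6  7  8  8
 2  0  1  2  3  4  5  5  6  6  7  8  8
 3  0  1  2  3  4  5  5  6  6  7  8  8
dp[13][11] = 8. One LCS (by backtracking along matches): 1, 3, 3, 1, 3, 1, 2, 2.

8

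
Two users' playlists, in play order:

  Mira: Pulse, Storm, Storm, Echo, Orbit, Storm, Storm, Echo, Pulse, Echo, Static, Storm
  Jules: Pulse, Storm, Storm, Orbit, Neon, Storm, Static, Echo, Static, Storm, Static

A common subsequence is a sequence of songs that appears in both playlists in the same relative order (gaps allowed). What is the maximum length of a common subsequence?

Pick Pulse at Mira[1]=Jules[1]; then Storm at Mira[2]=Jules[2]; then Storm at Mira[3]=Jules[3]; then Orbit at Mira[5]=Jules[4]; then Storm at Mira[6]=Jules[6]; then Echo at Mira[10]=Jules[8]; then Static at Mira[11]=Jules[9]; then Storm at Mira[12]=Jules[10]; all 8 songs appear in both, in order, and the DP table's final entry dp[12][11] is also 8, so no common subsequence is longer.

8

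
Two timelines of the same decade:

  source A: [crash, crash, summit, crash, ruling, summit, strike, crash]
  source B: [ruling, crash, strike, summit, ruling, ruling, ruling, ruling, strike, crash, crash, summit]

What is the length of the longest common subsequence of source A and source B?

Match crash at source A[1]=source B[2], summit at source A[3]=source B[4], ruling at source A[5]=source B[8], strike at source A[7]=source B[9], crash at source A[8]=source B[11] — 5 events in the same relative order in both. The LCS DP gives dp[8][12] = 5, so this is optimal.

5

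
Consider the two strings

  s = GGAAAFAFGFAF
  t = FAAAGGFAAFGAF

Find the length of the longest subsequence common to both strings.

One common subsequence of length 9: A [3,2], then A [4,3], then A [5,4], then F [6,7], then A [7,9], then F [8,10], then G [9,11], then A [11,12], then F [12,13]. The LCS DP gives dp[12][13] = 9, so this is optimal.

9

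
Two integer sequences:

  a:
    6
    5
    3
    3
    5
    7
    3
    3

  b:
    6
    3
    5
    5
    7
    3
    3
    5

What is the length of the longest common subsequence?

Pick 6 [1,1], then 5 [2,3], then 5 [5,4], then 7 [6,5], then 3 [7,6], then 3 [8,7]; all 6 values appear in both, in order. The LCS DP gives dp[8][8] = 6, so this is optimal.

6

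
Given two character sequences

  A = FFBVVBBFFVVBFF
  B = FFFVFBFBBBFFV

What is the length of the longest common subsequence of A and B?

Taking F at A[1]=B[5] → F at A[2]=B[7] → B at A[3]=B[8] → B at A[6]=B[9] → B at A[7]=B[10] → F at A[8]=B[11] → F at A[9]=B[12] → V at A[11]=B[13] gives a common subsequence of length 8. dp[14][13] = 8 confirms this is the maximum.

8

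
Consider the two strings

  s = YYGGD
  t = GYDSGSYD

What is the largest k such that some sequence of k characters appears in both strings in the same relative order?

Let dp[i][j] be the LCS length of the first i characters of s and the first j characters of t. dp[i][j] = dp[i-1][j-1]+1 when the i-th and j-th characters match, else max(dp[i-1][j], dp[i][j-1]).
    ·  G  Y  D  S  G  S  Y  D
 ·  0  0  0  0  0  0  0  0  0
 Y  0  0  1  1  1  1  1  1  1
 Y  0  0  1  1  1  1  1  2  2
 G  0  1  1  1  1  2  2  2  2
 G  0  1  1  1  1  2  2  2  2
 D  0  1  1  2  2  2  2  2  3
dp[5][8] = 3. One LCS (by backtracking along matches): YYD.

3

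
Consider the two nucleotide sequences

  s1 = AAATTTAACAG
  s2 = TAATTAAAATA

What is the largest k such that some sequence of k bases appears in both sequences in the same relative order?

7

One common subsequence of length 7: A at s1[2]=s2[2], then A at s1[3]=s2[3], then T at s1[4]=s2[4], then T at s1[5]=s2[5], then A at s1[7]=s2[8], then A at s1[8]=s2[9], then A at s1[10]=s2[11], and the DP table's final entry dp[11][11] is also 7, so no common subsequence is longer.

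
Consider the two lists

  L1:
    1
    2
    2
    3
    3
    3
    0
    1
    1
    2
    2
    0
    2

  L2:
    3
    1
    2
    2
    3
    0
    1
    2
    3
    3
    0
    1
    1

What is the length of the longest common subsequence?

9

Pick 1 (L1 #1, L2 #2), 2 (L1 #2, L2 #3), 2 (L1 #3, L2 #4), 3 (L1 #4, L2 #5), 3 (L1 #5, L2 #9), 3 (L1 #6, L2 #10), 0 (L1 #7, L2 #11), 1 (L1 #8, L2 #12), 1 (L1 #9, L2 #13); all 9 values appear in both, in order. Since dp[13][13] = 9, nothing longer is possible.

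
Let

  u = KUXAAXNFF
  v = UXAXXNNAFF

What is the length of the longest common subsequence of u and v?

Let dp[i][j] be the LCS length of the first i characters of u and the first j characters of v. dp[i][j] = dp[i-1][j-1]+1 when the i-th and j-th characters match, else max(dp[i-1][j], dp[i][j-1]).
    ·  U  X  A  X  X  N  N  A  F  F
 ·  0  0  0  0  0  0  0  0  0  0  0
 K  0  0  0  0  0  0  0  0  0  0  0
 U  0  1  1  1  1  1  1  1  1  1  1
 X  0  1  2  2  2  2  2  2  2  2  2
 A  0  1  2  3  3  3  3  3  3  3  3
 A  0  1  2  3  3  3  3  3  4  4  4
 X  0  1  2  3  4  4  4  4  4  4  4
 N  0  1  2  3  4  4  5  5  5  5  5
 F  0  1  2  3  4  4  5  5  5  6  6
 F  0  1  2  3  4  4  5  5  5  6  7
dp[9][10] = 7. One LCS (by backtracking along matches): UXAXNFF.

7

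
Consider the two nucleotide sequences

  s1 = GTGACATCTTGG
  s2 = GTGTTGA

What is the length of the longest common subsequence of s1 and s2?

Let dp[i][j] be the LCS length of the first i bases of s1 and the first j bases of s2. dp[i][j] = dp[i-1][j-1]+1 when the i-th and j-th bases match, else max(dp[i-1][j], dp[i][j-1]).
    ·  G  T  G  T  T  G  A
 ·  0  0  0  0  0  0  0  0
 G  0  1  1  1  1  1  1  1
 T  0  1  2  2  2  2  2  2
 G  0  1  2  3  3  3  3  3
 A  0  1  2  3  3  3  3  4
 C  0  1  2  3  3  3  3  4
 A  0  1  2  3  3  3  3  4
 T  0  1  2  3  4  4  4  4
 C  0  1  2  3  4  4  4  4
 T  0  1  2  3  4  5  5  5
 T  0  1  2  3  4  5  5  5
 G  0  1  2  3  4  5  6  6
 G  0  1  2  3  4  5  6  6
dp[12][7] = 6. One LCS (by backtracking along matches): GTGTTG.

6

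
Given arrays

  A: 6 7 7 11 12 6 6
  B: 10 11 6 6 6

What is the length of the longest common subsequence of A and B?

3

Let dp[i][j] be the LCS length of the first i values of A and the first j values of B. dp[i][j] = dp[i-1][j-1]+1 when the i-th and j-th values match, else max(dp[i-1][j], dp[i][j-1]).
    · 10 11  6  6  6
 ·  0  0  0  0  0  0
 6  0  0  0  1  1  1
 7  0  0  0  1  1  1
 7  0  0  0  1  1  1
11  0  0  1  1  1  1
12  0  0  1  1  1  1
 6  0  0  1  2  2  2
 6  0  0  1  2  3  3
dp[7][5] = 3. One LCS (by backtracking along matches): 6, 6, 6.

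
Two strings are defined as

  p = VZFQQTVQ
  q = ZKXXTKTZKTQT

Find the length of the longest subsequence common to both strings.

Pick Z at p[2]=q[8], Q at p[5]=q[11], T at p[6]=q[12]; all 3 characters appear in both, in order, and the DP table's final entry dp[8][12] is also 3, so no common subsequence is longer.

3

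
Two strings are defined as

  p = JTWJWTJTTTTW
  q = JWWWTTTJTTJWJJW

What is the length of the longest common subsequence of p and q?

9

One common subsequence of length 9: J (p #1, q #1), then W (p #3, q #3), then W (p #5, q #4), then T (p #6, q #5), then T (p #8, q #6), then T (p #9, q #7), then T (p #10, q #9), then T (p #11, q #10), then W (p #12, q #15). Since dp[12][15] = 9, nothing longer is possible.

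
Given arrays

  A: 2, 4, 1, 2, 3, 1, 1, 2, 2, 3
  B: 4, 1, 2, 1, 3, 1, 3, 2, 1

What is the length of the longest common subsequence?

6

Let dp[i][j] be the LCS length of the first i values of A and the first j values of B. dp[i][j] = dp[i-1][j-1]+1 when the i-th and j-th values match, else max(dp[i-1][j], dp[i][j-1]).
    ·  4  1  2  1  3  1  3  2  1
 ·  0  0  0  0  0  0  0  0  0  0
 2  0  0  0  1  1  1  1  1  1  1
 4  0  1  1  1  1  1  1  1  1  1
 1  0  1  2  2  2  2  2  2  2  2
 2  0  1  2  3  3  3  3  3  3  3
 3  0  1  2  3  3  4  4  4  4  4
 1  0  1  2  3  4  4  5  5  5  5
 1  0  1  2  3  4  4  5  5  5  6
 2  0  1  2  3  4  4  5  5  6  6
 2  0  1  2  3  4  4  5  5  6  6
 3  0  1  2  3  4  5  5  6  6  6
dp[10][9] = 6. One LCS (by backtracking along matches): 4, 1, 2, 3, 1, 1.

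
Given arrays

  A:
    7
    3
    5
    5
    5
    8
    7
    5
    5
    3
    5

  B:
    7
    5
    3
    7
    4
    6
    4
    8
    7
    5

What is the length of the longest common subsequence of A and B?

5

One common subsequence of length 5: 7 at A[1]=B[1] → 3 at A[2]=B[3] → 8 at A[6]=B[8] → 7 at A[7]=B[9] → 5 at A[11]=B[10]. Since dp[11][10] = 5, nothing longer is possible.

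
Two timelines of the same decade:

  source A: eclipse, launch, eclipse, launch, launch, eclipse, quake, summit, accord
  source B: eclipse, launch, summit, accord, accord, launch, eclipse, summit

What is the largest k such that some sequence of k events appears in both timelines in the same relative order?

5

One common subsequence of length 5: eclipse [1,1], launch [2,2], launch [5,6], eclipse [6,7], summit [8,8]. Since dp[9][8] = 5, nothing longer is possible.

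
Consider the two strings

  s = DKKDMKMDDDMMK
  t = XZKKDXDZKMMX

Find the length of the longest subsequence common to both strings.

6

Match K [2,3]; then K [3,4]; then D [4,7]; then K [6,9]; then M [7,10]; then M [11,11] — 6 characters in the same relative order in both. The LCS DP gives dp[13][12] = 6, so this is optimal.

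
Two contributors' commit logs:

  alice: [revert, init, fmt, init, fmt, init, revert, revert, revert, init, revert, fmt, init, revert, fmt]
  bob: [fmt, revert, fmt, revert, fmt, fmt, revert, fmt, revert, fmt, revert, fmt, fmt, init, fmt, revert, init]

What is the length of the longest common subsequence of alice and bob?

9

One common subsequence of length 9: revert [1,4]; then fmt [3,5]; then fmt [5,6]; then revert [7,7]; then revert [8,9]; then revert [9,11]; then init [10,14]; then revert [11,16]; then init [13,17]. dp[15][17] = 9 confirms this is the maximum.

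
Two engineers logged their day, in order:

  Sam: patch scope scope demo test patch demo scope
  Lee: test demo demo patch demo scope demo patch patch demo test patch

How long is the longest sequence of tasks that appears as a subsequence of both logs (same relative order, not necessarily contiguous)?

Pick patch [1,4]; then scope [2,6]; then demo [4,10]; then test [5,11]; then patch [6,12]; all 5 tasks appear in both, in order. Since dp[8][12] = 5, nothing longer is possible.

5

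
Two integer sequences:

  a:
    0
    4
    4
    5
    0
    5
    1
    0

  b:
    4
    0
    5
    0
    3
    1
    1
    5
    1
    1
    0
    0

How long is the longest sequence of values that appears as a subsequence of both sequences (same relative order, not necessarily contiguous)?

Match 0 [1,2], 5 [4,3], 0 [5,4], 5 [6,8], 1 [7,10], 0 [8,12] — 6 values in the same relative order in both. The LCS DP gives dp[8][12] = 6, so this is optimal.

6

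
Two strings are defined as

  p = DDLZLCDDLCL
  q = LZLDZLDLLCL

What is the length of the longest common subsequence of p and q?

8

One common subsequence of length 8: L [3,1]; then Z [4,2]; then L [5,3]; then D [7,4]; then D [8,7]; then L [9,9]; then C [10,10]; then L [11,11]. dp[11][11] = 8 confirms this is the maximum.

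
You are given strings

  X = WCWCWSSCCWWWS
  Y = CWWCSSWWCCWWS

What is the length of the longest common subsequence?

Match W at X[1]=Y[2] → W at X[3]=Y[3] → C at X[4]=Y[4] → S at X[6]=Y[5] → S at X[7]=Y[6] → C at X[8]=Y[9] → C at X[9]=Y[10] → W at X[11]=Y[11] → W at X[12]=Y[12] → S at X[13]=Y[13] — 10 characters in the same relative order in both. dp[13][13] = 10 confirms this is the maximum.

10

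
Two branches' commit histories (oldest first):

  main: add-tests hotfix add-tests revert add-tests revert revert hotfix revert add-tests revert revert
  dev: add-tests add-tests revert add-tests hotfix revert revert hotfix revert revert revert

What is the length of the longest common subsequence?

10

Taking add-tests (main #1, dev #1), then add-tests (main #3, dev #2), then revert (main #4, dev #3), then add-tests (main #5, dev #4), then revert (main #6, dev #6), then revert (main #7, dev #7), then hotfix (main #8, dev #8), then revert (main #9, dev #9), then revert (main #11, dev #10), then revert (main #12, dev #11) gives a common subsequence of length 10. dp[12][11] = 10 confirms this is the maximum.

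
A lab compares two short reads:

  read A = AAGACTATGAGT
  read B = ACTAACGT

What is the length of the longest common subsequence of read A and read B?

Let dp[i][j] be the LCS length of the first i bases of read A and the first j bases of read B. dp[i][j] = dp[i-1][j-1]+1 when the i-th and j-th bases match, else max(dp[i-1][j], dp[i][j-1]).
    ·  A  C  T  A  A  C  G  T
 ·  0  0  0  0  0  0  0  0  0
 A  0  1  1  1  1  1  1  1  1
 A  0  1  1  1  2  2  2  2  2
 G  0  1  1  1  2  2  2  3  3
 A  0  1  1  1  2  3  3  3  3
 C  0  1  2  2  2  3  4  4  4
 T  0  1  2  3  3  3  4  4  5
 A  0  1  2  3  4  4  4  4  5
 T  0  1  2  3  4  4  4  4  5
 G  0  1  2  3  4  4  4  5  5
 A  0  1  2  3  4  5  5  5  5
 G  0  1  2  3  4  5  5  6  6
 T  0  1  2  3  4  5  5  6  7
dp[12][8] = 7. One LCS (by backtracking along matches): ACTAAGT.

7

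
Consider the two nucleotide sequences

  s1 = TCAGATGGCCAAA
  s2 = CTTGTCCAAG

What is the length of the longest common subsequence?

Match T (s1 #1, s2 #3) → G (s1 #4, s2 #4) → T (s1 #6, s2 #5) → C (s1 #9, s2 #6) → C (s1 #10, s2 #7) → A (s1 #11, s2 #8) → A (s1 #12, s2 #9) — 7 bases in the same relative order in both, and the DP table's final entry dp[13][10] is also 7, so no common subsequence is longer.

7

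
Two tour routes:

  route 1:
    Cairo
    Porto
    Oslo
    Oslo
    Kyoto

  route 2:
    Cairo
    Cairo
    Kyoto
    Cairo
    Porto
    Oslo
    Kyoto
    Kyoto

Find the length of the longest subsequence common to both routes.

Match Cairo [1,4], then Porto [2,5], then Oslo [3,6], then Kyoto [5,8] — 4 stops in the same relative order in both. Since dp[5][8] = 4, nothing longer is possible.

4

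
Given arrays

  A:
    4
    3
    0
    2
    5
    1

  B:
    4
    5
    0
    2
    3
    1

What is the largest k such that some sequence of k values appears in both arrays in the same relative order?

4

Taking 4 at A[1]=B[1], then 0 at A[3]=B[3], then 2 at A[4]=B[4], then 1 at A[6]=B[6] gives a common subsequence of length 4. Since dp[6][6] = 4, nothing longer is possible.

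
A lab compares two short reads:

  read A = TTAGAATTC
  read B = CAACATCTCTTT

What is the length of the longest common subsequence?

6

Pick A (read A #3, read B #2), A (read A #5, read B #3), A (read A #6, read B #5), T (read A #7, read B #6), T (read A #8, read B #8), C (read A #9, read B #9); all 6 bases appear in both, in order. The LCS DP gives dp[9][12] = 6, so this is optimal.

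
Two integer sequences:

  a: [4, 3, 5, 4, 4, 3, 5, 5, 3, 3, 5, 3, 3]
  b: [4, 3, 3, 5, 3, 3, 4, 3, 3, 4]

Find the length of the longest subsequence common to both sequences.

8

Let dp[i][j] be the LCS length of the first i values of a and the first j values of b. dp[i][j] = dp[i-1][j-1]+1 when the i-th and j-th values match, else max(dp[i-1][j], dp[i][j-1]).
    ·  4  3  3  5  3  3  4  3  3  4
 ·  0  0  0  0  0  0  0  0  0  0  0
 4  0  1  1  1  1  1  1  1  1  1  1
 3  0  1  2  2  2  2  2  2  2  2  2
 5  0  1  2  2  3  3  3  3  3  3  3
 4  0  1  2  2  3  3  3  4  4  4  4
 4  0  1  2  2  3  3  3  4  4  4  5
 3  0  1  2  3  3  4  4  4  5  5  5
 5  0  1  2  3  4  4  4  4  5  5  5
 5  0  1  2  3  4  4  4  4  5  5  5
 3  0  1  2  3  4  5  5  5  5  6  6
 3  0  1  2  3  4  5  6  6  6  6  6
 5  0  1  2  3  4  5  6  6  6  6  6
 3  0  1  2  3  4  5  6  6  7  7  7
 3  0  1  2  3  4  5  6  6  7  8  8
dp[13][10] = 8. One LCS (by backtracking along matches): 4, 3, 3, 5, 3, 3, 3, 3.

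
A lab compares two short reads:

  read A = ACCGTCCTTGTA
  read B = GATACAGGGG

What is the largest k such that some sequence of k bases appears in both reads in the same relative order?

One common subsequence of length 4: A at read A[1]=read B[4]; then C at read A[2]=read B[5]; then G at read A[4]=read B[9]; then G at read A[10]=read B[10]. The LCS DP gives dp[12][10] = 4, so this is optimal.

4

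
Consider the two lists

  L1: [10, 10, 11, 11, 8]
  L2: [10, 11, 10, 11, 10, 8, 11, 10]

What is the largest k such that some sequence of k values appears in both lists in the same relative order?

Let dp[i][j] be the LCS length of the first i values of L1 and the first j values of L2. dp[i][j] = dp[i-1][j-1]+1 when the i-th and j-th values match, else max(dp[i-1][j], dp[i][j-1]).
    · 10 11 10 11 10  8 11 10
 ·  0  0  0  0  0  0  0  0  0
10  0  1  1  1  1  1  1  1  1
10  0  1  1  2  2  2  2  2  2
11  0  1  2  2  3  3  3  3  3
11  0  1  2  2  3  3  3  4  4
 8  0  1  2  2  3  3  4  4  4
dp[5][8] = 4. One LCS (by backtracking along matches): 10, 10, 11, 11.

4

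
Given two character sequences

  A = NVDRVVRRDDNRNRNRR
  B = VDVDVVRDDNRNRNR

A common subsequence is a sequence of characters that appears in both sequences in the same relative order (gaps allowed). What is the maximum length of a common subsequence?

One common subsequence of length 13: V [2,3], D [3,4], V [5,5], V [6,6], R [8,7], D [9,8], D [10,9], N [11,10], R [12,11], N [13,12], R [14,13], N [15,14], R [17,15], and the DP table's final entry dp[17][15] is also 13, so no common subsequence is longer.

13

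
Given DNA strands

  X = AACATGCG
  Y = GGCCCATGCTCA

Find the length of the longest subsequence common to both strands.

Pick C (X #3, Y #5); then A (X #4, Y #6); then T (X #5, Y #7); then G (X #6, Y #8); then C (X #7, Y #11); all 5 bases appear in both, in order. Since dp[8][12] = 5, nothing longer is possible.

5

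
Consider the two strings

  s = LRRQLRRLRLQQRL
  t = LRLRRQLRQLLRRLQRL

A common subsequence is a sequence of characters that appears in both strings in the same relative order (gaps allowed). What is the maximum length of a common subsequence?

Pick L (s #1, t #3); then R (s #2, t #4); then R (s #3, t #5); then Q (s #4, t #6); then L (s #5, t #7); then R (s #6, t #8); then R (s #7, t #12); then R (s #9, t #13); then L (s #10, t #14); then Q (s #12, t #15); then R (s #13, t #16); then L (s #14, t #17); all 12 characters appear in both, in order. Since dp[14][17] = 12, nothing longer is possible.

12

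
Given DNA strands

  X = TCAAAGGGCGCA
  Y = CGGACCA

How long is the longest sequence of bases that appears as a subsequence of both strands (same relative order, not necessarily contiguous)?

6

Let dp[i][j] be the LCS length of the first i bases of X and the first j bases of Y. dp[i][j] = dp[i-1][j-1]+1 when the i-th and j-th bases match, else max(dp[i-1][j], dp[i][j-1]).
    ·  C  G  G  A  C  C  A
 ·  0  0  0  0  0  0  0  0
 T  0  0  0  0  0  0  0  0
 C  0  1  1  1  1  1  1  1
 A  0  1  1  1  2  2  2  2
 A  0  1  1  1  2  2  2  3
 A  0  1  1  1  2  2  2  3
 G  0  1  2  2  2  2  2  3
 G  0  1  2  3  3  3  3  3
 G  0  1  2  3  3  3  3  3
 C  0  1  2  3  3  4  4  4
 G  0  1  2  3  3  4  4  4
 C  0  1  2  3  3  4  5  5
 A  0  1  2  3  4  4  5  6
dp[12][7] = 6. One LCS (by backtracking along matches): CGGCCA.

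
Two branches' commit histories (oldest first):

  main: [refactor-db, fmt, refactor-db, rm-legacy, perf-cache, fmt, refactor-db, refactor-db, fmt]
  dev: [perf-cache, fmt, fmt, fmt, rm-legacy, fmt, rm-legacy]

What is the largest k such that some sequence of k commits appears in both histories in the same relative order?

Match fmt (main #2, dev #4) → rm-legacy (main #4, dev #5) → fmt (main #6, dev #6) — 3 commits in the same relative order in both. dp[9][7] = 3 confirms this is the maximum.

3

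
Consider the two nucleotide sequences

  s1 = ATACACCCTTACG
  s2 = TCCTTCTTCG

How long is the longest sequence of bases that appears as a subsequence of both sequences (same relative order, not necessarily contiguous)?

8

Let dp[i][j] be the LCS length of the first i bases of s1 and the first j bases of s2. dp[i][j] = dp[i-1][j-1]+1 when the i-th and j-th bases match, else max(dp[i-1][j], dp[i][j-1]).
    ·  T  C  C  T  T  C  T  T  C  G
 ·  0  0  0  0  0  0  0  0  0  0  0
 A  0  0  0  0  0  0  0  0  0  0  0
 T  0  1  1  1  1  1  1  1  1  1  1
 A  0  1  1  1  1  1  1  1  1  1  1
 C  0  1  2  2  2  2  2  2  2  2  2
 A  0  1  2  2  2  2  2  2  2  2  2
 C  0  1  2  3  3  3  3  3  3  3  3
 C  0  1  2  3  3  3  4  4  4  4  4
 C  0  1  2  3  3  3  4  4  4  5  5
 T  0  1  2  3  4  4  4  5  5  5  5
 T  0  1  2  3  4  5  5  5  6  6  6
 A  0  1  2  3  4  5  5  5  6  6  6
 C  0  1  2  3  4  5  6  6  6  7  7
 G  0  1  2  3  4  5  6  6  6  7  8
dp[13][10] = 8. One LCS (by backtracking along matches): TCCCTTCG.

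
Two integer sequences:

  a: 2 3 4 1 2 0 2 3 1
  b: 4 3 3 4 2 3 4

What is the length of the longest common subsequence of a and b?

Taking 3 (a #2, b #3), then 4 (a #3, b #4), then 2 (a #7, b #5), then 3 (a #8, b #6) gives a common subsequence of length 4, and the DP table's final entry dp[9][7] is also 4, so no common subsequence is longer.

4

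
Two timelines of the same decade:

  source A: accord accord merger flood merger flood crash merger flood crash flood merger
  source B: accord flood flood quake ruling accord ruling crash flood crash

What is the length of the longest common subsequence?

6

Taking accord [2,1], flood [4,2], flood [6,3], crash [7,8], flood [9,9], crash [10,10] gives a common subsequence of length 6, and the DP table's final entry dp[12][10] is also 6, so no common subsequence is longer.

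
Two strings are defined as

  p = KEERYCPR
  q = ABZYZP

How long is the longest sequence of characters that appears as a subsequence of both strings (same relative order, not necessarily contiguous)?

Let dp[i][j] be the LCS length of the first i characters of p and the first j characters of q. dp[i][j] = dp[i-1][j-1]+1 when the i-th and j-th characters match, else max(dp[i-1][j], dp[i][j-1]).
    ·  A  B  Z  Y  Z  P
 ·  0  0  0  0  0  0  0
 K  0  0  0  0  0  0  0
 E  0  0  0  0  0  0  0
 E  0  0  0  0  0  0  0
 R  0  0  0  0  0  0  0
 Y  0  0  0  0  1  1  1
 C  0  0  0  0  1  1  1
 P  0  0  0  0  1  1  2
 R  0  0  0  0  1  1  2
dp[8][6] = 2. One LCS (by backtracking along matches): YP.

2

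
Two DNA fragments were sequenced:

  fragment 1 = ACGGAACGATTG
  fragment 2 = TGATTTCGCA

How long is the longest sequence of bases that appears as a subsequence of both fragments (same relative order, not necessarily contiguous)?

Let dp[i][j] be the LCS length of the first i bases of fragment 1 and the first j bases of fragment 2. dp[i][j] = dp[i-1][j-1]+1 when the i-th and j-th bases match, else max(dp[i-1][j], dp[i][j-1]).
    ·  T  G  A  T  T  T  C  G  C  A
 ·  0  0  0  0  0  0  0  0  0  0  0
 A  0  0  0  1  1  1  1  1  1  1  1
 C  0  0  0  1  1  1  1  2  2  2  2
 G  0  0  1  1  1  1  1  2  3  3  3
 G  0  0  1  1  1  1  1  2  3  3  3
 A  0  0  1  2  2  2  2  2  3  3  4
 A  0  0  1  2  2  2  2  2  3  3  4
 C  0  0  1  2  2  2  2  3  3  4  4
 G  0  0  1  2  2  2  2  3  4  4  4
 A  0  0  1  2  2  2  2  3  4  4  5
 T  0  1  1  2  3  3  3  3  4  4  5
 T  0  1  1  2  3  4  4  4  4  4  5
 G  0  1  2  2  3  4  4  4  5  5  5
dp[12][10] = 5. One LCS (by backtracking along matches): ACGCA.

5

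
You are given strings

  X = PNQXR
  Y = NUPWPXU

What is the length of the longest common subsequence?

Taking P at X[1]=Y[5] → X at X[4]=Y[6] gives a common subsequence of length 2, and the DP table's final entry dp[5][7] is also 2, so no common subsequence is longer.

2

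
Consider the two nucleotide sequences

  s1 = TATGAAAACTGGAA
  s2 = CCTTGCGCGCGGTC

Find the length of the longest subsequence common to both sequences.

Pick T (s1 #1, s2 #3); then T (s1 #3, s2 #4); then G (s1 #4, s2 #9); then C (s1 #9, s2 #10); then G (s1 #11, s2 #11); then G (s1 #12, s2 #12); all 6 bases appear in both, in order. dp[14][14] = 6 confirms this is the maximum.

6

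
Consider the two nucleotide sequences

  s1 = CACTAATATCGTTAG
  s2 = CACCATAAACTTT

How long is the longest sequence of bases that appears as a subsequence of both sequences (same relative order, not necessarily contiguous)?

Taking C at s1[1]=s2[1]; then A at s1[2]=s2[2]; then C at s1[3]=s2[4]; then T at s1[4]=s2[6]; then A at s1[5]=s2[7]; then A at s1[6]=s2[8]; then A at s1[8]=s2[9]; then T at s1[9]=s2[11]; then T at s1[12]=s2[12]; then T at s1[13]=s2[13] gives a common subsequence of length 10. The LCS DP gives dp[15][13] = 10, so this is optimal.

10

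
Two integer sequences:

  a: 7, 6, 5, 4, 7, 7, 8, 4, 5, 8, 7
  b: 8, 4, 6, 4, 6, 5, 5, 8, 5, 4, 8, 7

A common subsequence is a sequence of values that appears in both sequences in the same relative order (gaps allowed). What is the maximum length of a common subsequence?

6

Let dp[i][j] be the LCS length of the first i values of a and the first j values of b. dp[i][j] = dp[i-1][j-1]+1 when the i-th and j-th values match, else max(dp[i-1][j], dp[i][j-1]).
    ·  8  4  6  4  6  5  5  8  5  4  8  7
 ·  0  0  0  0  0  0  0  0  0  0  0  0  0
 7  0  0  0  0  0  0  0  0  0  0  0  0  1
 6  0  0  0  1  1  1  1  1  1  1  1  1  1
 5  0  0  0  1  1  1  2  2  2  2  2  2  2
 4  0  0  1  1  2  2  2  2  2  2  3  3  3
 7  0  0  1  1  2  2  2  2  2  2  3  3  4
 7  0  0  1  1  2  2  2  2  2  2  3  3  4
 8  0  1  1  1  2  2  2  2  3  3  3  4  4
 4  0  1  2  2  2  2  2  2  3  3  4  4  4
 5  0  1  2  2  2  2  3  3  3  4  4  4  4
 8  0  1  2  2  2  2  3  3  4  4  4  5  5
 7  0  1  2  2  2  2  3  3  4  4  4  5  6
dp[11][12] = 6. One LCS (by backtracking along matches): 6, 5, 8, 4, 8, 7.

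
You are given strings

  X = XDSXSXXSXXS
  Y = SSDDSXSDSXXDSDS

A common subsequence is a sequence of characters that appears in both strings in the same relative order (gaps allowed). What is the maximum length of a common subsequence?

8

Match D at X[2]=Y[4]; then S at X[3]=Y[5]; then X at X[4]=Y[6]; then S at X[5]=Y[9]; then X at X[6]=Y[10]; then X at X[7]=Y[11]; then S at X[8]=Y[13]; then S at X[11]=Y[15] — 8 characters in the same relative order in both. Since dp[11][15] = 8, nothing longer is possible.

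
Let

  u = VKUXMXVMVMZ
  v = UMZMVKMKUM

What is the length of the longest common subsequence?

5

One common subsequence of length 5: U at u[3]=v[1] → M at u[5]=v[4] → V at u[7]=v[5] → M at u[8]=v[7] → M at u[10]=v[10], and the DP table's final entry dp[11][10] is also 5, so no common subsequence is longer.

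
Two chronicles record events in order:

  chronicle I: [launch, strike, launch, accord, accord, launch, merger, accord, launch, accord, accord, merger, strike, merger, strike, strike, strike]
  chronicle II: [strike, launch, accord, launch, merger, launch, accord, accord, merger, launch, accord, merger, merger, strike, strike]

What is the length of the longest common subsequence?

Taking strike at chronicle I[2]=chronicle II[1], then launch at chronicle I[3]=chronicle II[2], then accord at chronicle I[5]=chronicle II[3], then launch at chronicle I[6]=chronicle II[4], then merger at chronicle I[7]=chronicle II[5], then accord at chronicle I[8]=chronicle II[8], then launch at chronicle I[9]=chronicle II[10], then accord at chronicle I[11]=chronicle II[11], then merger at chronicle I[12]=chronicle II[12], then merger at chronicle I[14]=chronicle II[13], then strike at chronicle I[16]=chronicle II[14], then strike at chronicle I[17]=chronicle II[15] gives a common subsequence of length 12, and the DP table's final entry dp[17][15] is also 12, so no common subsequence is longer.

12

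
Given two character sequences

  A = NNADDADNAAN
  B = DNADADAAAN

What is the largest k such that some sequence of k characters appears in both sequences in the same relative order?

Let dp[i][j] be the LCS length of the first i characters of A and the first j characters of B. dp[i][j] = dp[i-1][j-1]+1 when the i-th and j-th characters match, else max(dp[i-1][j], dp[i][j-1]).
    ·  D  N  A  D  A  D  A  A  A  N
 ·  0  0  0  0  0  0  0  0  0  0  0
 N  0  0  1  1  1  1  1  1  1  1  1
 N  0  0  1  1  1  1  1  1  1  1  2
 A  0  0  1  2  2  2  2  2  2  2  2
 D  0  1  1  2  3  3  3  3  3  3  3
 D  0  1  1  2  3  3  4  4  4  4  4
 A  0  1  1  2  3  4  4  5  5  5  5
 D  0  1  1  2  3  4  5  5  5  5  5
 N  0  1  2  2  3  4  5  5  5  5  6
 A  0  1  2  3  3  4  5  6  6  6  6
 A  0  1  2  3  3  4  5  6  7  7  7
 N  0  1  2  3  3  4  5  6  7  7  8
dp[11][10] = 8. One LCS (by backtracking along matches): NADDAAAN.

8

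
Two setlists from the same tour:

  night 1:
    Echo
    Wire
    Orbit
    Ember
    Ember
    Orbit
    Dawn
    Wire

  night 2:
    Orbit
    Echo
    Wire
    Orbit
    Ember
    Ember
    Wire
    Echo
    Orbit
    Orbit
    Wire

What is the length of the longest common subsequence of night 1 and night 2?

One common subsequence of length 7: Echo at night 1[1]=night 2[2], then Wire at night 1[2]=night 2[3], then Orbit at night 1[3]=night 2[4], then Ember at night 1[4]=night 2[5], then Ember at night 1[5]=night 2[6], then Orbit at night 1[6]=night 2[10], then Wire at night 1[8]=night 2[11]. The LCS DP gives dp[8][11] = 7, so this is optimal.

7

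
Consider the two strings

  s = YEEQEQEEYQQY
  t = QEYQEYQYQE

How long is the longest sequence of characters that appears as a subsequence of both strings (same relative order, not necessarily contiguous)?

Match Q at s[4]=t[1], then E at s[5]=t[2], then Q at s[6]=t[4], then E at s[8]=t[5], then Y at s[9]=t[6], then Q at s[10]=t[7], then Q at s[11]=t[9] — 7 characters in the same relative order in both. dp[12][10] = 7 confirms this is the maximum.

7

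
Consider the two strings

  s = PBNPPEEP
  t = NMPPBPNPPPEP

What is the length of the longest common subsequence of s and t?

7

Match P at s[1]=t[4]; then B at s[2]=t[5]; then N at s[3]=t[7]; then P at s[4]=t[9]; then P at s[5]=t[10]; then E at s[7]=t[11]; then P at s[8]=t[12] — 7 characters in the same relative order in both. The LCS DP gives dp[8][12] = 7, so this is optimal.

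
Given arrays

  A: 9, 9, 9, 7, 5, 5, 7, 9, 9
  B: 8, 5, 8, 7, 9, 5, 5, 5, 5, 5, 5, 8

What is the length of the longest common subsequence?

Let dp[i][j] be the LCS length of the first i values of A and the first j values of B. dp[i][j] = dp[i-1][j-1]+1 when the i-th and j-th values match, else max(dp[i-1][j], dp[i][j-1]).
    ·  8  5  8  7  9  5  5  5  5  5  5  8
 ·  0  0  0  0  0  0  0  0  0  0  0  0  0
 9  0  0  0  0  0  1  1  1  1  1  1  1  1
 9  0  0  0  0  0  1  1  1  1  1  1  1  1
 9  0  0  0  0  0  1  1  1  1  1  1  1  1
 7  0  0  0  0  1  1  1  1  1  1  1  1  1
 5  0  0  1  1  1  1  2  2  2  2  2  2  2
 5  0  0  1  1  1  1  2  3  3  3  3  3  3
 7  0  0  1  1  2  2  2  3  3  3  3  3  3
 9  0  0  1  1  2  3  3  3  3  3  3  3  3
 9  0  0  1  1  2  3  3  3  3  3  3  3  3
dp[9][12] = 3. One LCS (by backtracking along matches): 9, 5, 5.

3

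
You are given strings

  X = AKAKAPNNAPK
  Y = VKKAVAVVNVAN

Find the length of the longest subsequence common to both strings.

Let dp[i][j] be the LCS length of the first i characters of X and the first j characters of Y. dp[i][j] = dp[i-1][j-1]+1 when the i-th and j-th characters match, else max(dp[i-1][j], dp[i][j-1]).
    ·  V  K  K  A  V  A  V  V  N  V  A  N
 ·  0  0  0  0  0  0  0  0  0  0  0  0  0
 A  0  0  0  0  1  1  1  1  1  1  1  1  1
 K  0  0  1  1  1  1  1  1  1  1  1  1  1
 A  0  0  1  1  2  2  2  2  2  2  2  2  2
 K  0  0  1  2  2  2  2  2  2  2  2  2  2
 A  0  0  1  2  3  3  3  3  3  3  3  3  3
 P  0  0  1  2  3  3  3  3  3  3  3  3  3
 N  0  0  1  2  3  3  3  3  3  4  4  4  4
 N  0  0  1  2  3  3  3  3  3  4  4  4  5
 A  0  0  1  2  3  3  4  4  4  4  4  5  5
 P  0  0  1  2  3  3  4  4  4  4  4  5  5
 K  0  0  1  2  3  3  4  4  4  4  4  5  5
dp[11][12] = 5. One LCS (by backtracking along matches): KAANN.

5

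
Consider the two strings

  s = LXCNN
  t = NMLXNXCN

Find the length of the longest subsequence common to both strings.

Let dp[i][j] be the LCS length of the first i characters of s and the first j characters of t. dp[i][j] = dp[i-1][j-1]+1 when the i-th and j-th characters match, else max(dp[i-1][j], dp[i][j-1]).
    ·  N  M  L  X  N  X  C  N
 ·  0  0  0  0  0  0  0  0  0
 L  0  0  0  1  1  1  1  1  1
 X  0  0  0  1  2  2  2  2  2
 C  0  0  0  1  2  2  2  3  3
 N  0  1  1  1  2  3  3  3  4
 N  0  1  1  1  2  3  3  3  4
dp[5][8] = 4. One LCS (by backtracking along matches): LXCN.

4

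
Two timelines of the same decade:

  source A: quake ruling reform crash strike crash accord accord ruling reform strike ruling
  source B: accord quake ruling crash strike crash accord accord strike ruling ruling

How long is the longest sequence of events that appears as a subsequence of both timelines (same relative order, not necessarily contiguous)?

Match quake at source A[1]=source B[2], then ruling at source A[2]=source B[3], then crash at source A[4]=source B[4], then strike at source A[5]=source B[5], then crash at source A[6]=source B[6], then accord at source A[7]=source B[7], then accord at source A[8]=source B[8], then ruling at source A[9]=source B[10], then ruling at source A[12]=source B[11] — 9 events in the same relative order in both. Since dp[12][11] = 9, nothing longer is possible.

9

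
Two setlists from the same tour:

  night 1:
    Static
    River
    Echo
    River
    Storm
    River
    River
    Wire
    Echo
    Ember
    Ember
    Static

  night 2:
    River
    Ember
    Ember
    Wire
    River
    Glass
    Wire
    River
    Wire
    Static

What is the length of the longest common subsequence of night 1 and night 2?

Taking River at night 1[2]=night 2[1], then River at night 1[4]=night 2[5], then River at night 1[7]=night 2[8], then Wire at night 1[8]=night 2[9], then Static at night 1[12]=night 2[10] gives a common subsequence of length 5. dp[12][10] = 5 confirms this is the maximum.

5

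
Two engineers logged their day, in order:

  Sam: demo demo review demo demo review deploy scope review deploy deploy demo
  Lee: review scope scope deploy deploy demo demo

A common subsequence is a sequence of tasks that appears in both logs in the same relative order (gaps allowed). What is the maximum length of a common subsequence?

5

Match review at Sam[3]=Lee[1], then scope at Sam[8]=Lee[3], then deploy at Sam[10]=Lee[4], then deploy at Sam[11]=Lee[5], then demo at Sam[12]=Lee[7] — 5 tasks in the same relative order in both. dp[12][7] = 5 confirms this is the maximum.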